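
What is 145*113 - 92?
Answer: 16293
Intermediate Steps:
145*113 - 92 = 16385 - 92 = 16293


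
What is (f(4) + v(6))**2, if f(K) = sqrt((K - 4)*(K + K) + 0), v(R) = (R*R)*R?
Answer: 46656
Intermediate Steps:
v(R) = R**3 (v(R) = R**2*R = R**3)
f(K) = sqrt(2)*sqrt(K*(-4 + K)) (f(K) = sqrt((-4 + K)*(2*K) + 0) = sqrt(2*K*(-4 + K) + 0) = sqrt(2*K*(-4 + K)) = sqrt(2)*sqrt(K*(-4 + K)))
(f(4) + v(6))**2 = (sqrt(2)*sqrt(4*(-4 + 4)) + 6**3)**2 = (sqrt(2)*sqrt(4*0) + 216)**2 = (sqrt(2)*sqrt(0) + 216)**2 = (sqrt(2)*0 + 216)**2 = (0 + 216)**2 = 216**2 = 46656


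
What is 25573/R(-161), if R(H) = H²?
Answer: 25573/25921 ≈ 0.98657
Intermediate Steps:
25573/R(-161) = 25573/((-161)²) = 25573/25921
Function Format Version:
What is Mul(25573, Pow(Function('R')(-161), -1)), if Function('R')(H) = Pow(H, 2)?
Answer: Rational(25573, 25921) ≈ 0.98657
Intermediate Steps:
Mul(25573, Pow(Function('R')(-161), -1)) = Mul(25573, Pow(Pow(-161, 2), -1)) = Mul(25573, Pow(25921, -1)) = Mul(25573, Rational(1, 25921)) = Rational(25573, 25921)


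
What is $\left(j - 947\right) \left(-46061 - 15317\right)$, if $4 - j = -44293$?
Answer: $-2660736300$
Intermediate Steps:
$j = 44297$ ($j = 4 - -44293 = 4 + 44293 = 44297$)
$\left(j - 947\right) \left(-46061 - 15317\right) = \left(44297 - 947\right) \left(-46061 - 15317\right) = 43350 \left(-61378\right) = -2660736300$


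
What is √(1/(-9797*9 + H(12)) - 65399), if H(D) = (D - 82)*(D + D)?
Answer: 2*I*√132000713939211/89853 ≈ 255.73*I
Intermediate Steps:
H(D) = 2*D*(-82 + D) (H(D) = (-82 + D)*(2*D) = 2*D*(-82 + D))
√(1/(-9797*9 + H(12)) - 65399) = √(1/(-9797*9 + 2*12*(-82 + 12)) - 65399) = √(1/(-88173 + 2*12*(-70)) - 65399) = √(1/(-88173 - 1680) - 65399) = √(1/(-89853) - 65399) = √(-1/89853 - 65399) = √(-5876296348/89853) = 2*I*√132000713939211/89853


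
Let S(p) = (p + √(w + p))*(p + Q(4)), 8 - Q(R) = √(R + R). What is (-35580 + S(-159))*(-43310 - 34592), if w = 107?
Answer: 901404042 - 24772836*√2 + 311608*I*√26 + 23526404*I*√13 ≈ 8.6637e+8 + 8.6415e+7*I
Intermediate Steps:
Q(R) = 8 - √2*√R (Q(R) = 8 - √(R + R) = 8 - √(2*R) = 8 - √2*√R)
S(p) = (p + √(107 + p))*(8 + p - 2*√2) (S(p) = (p + √(107 + p))*(p + (8 - √2*√4)) = (p + √(107 + p))*(p + (8 - 1*√2*2)) = (p + √(107 + p))*(p + (8 - 2*√2)) = (p + √(107 + p))*(8 + p - 2*√2))
(-35580 + S(-159))*(-43310 - 34592) = (-35580 + ((-159)² - 159*√(107 - 159) + 2*(-159)*(4 - √2) + 2*√(107 - 159)*(4 - √2)))*(-43310 - 34592) = (-35580 + (25281 - 318*I*√13 + (-1272 + 318*√2) + 2*√(-52)*(4 - √2)))*(-77902) = (-35580 + (25281 - 318*I*√13 + (-1272 + 318*√2) + 2*(2*I*√13)*(4 - √2)))*(-77902) = (-35580 + (25281 - 318*I*√13 + (-1272 + 318*√2) + 4*I*√13*(4 - √2)))*(-77902) = (-35580 + (24009 + 318*√2 - 318*I*√13 + 4*I*√13*(4 - √2)))*(-77902) = (-11571 + 318*√2 - 318*I*√13 + 4*I*√13*(4 - √2))*(-77902) = 901404042 - 24772836*√2 + 24772836*I*√13 - 311608*I*√13*(4 - √2)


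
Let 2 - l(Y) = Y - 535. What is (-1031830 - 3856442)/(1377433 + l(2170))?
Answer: -203678/57325 ≈ -3.5530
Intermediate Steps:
l(Y) = 537 - Y (l(Y) = 2 - (Y - 535) = 2 - (-535 + Y) = 2 + (535 - Y) = 537 - Y)
(-1031830 - 3856442)/(1377433 + l(2170)) = (-1031830 - 3856442)/(1377433 + (537 - 1*2170)) = -4888272/(1377433 + (537 - 2170)) = -4888272/(1377433 - 1633) = -4888272/1375800 = -4888272*1/1375800 = -203678/57325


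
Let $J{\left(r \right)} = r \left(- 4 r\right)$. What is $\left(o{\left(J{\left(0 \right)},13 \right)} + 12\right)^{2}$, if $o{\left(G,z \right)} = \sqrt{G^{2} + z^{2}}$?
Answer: $625$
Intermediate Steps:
$J{\left(r \right)} = - 4 r^{2}$
$\left(o{\left(J{\left(0 \right)},13 \right)} + 12\right)^{2} = \left(\sqrt{\left(- 4 \cdot 0^{2}\right)^{2} + 13^{2}} + 12\right)^{2} = \left(\sqrt{\left(\left(-4\right) 0\right)^{2} + 169} + 12\right)^{2} = \left(\sqrt{0^{2} + 169} + 12\right)^{2} = \left(\sqrt{0 + 169} + 12\right)^{2} = \left(\sqrt{169} + 12\right)^{2} = \left(13 + 12\right)^{2} = 25^{2} = 625$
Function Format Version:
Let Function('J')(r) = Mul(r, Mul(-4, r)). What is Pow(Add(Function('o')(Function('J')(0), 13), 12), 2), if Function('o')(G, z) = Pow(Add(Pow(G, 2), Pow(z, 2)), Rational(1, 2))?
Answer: 625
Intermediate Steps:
Function('J')(r) = Mul(-4, Pow(r, 2))
Pow(Add(Function('o')(Function('J')(0), 13), 12), 2) = Pow(Add(Pow(Add(Pow(Mul(-4, Pow(0, 2)), 2), Pow(13, 2)), Rational(1, 2)), 12), 2) = Pow(Add(Pow(Add(Pow(Mul(-4, 0), 2), 169), Rational(1, 2)), 12), 2) = Pow(Add(Pow(Add(Pow(0, 2), 169), Rational(1, 2)), 12), 2) = Pow(Add(Pow(Add(0, 169), Rational(1, 2)), 12), 2) = Pow(Add(Pow(169, Rational(1, 2)), 12), 2) = Pow(Add(13, 12), 2) = Pow(25, 2) = 625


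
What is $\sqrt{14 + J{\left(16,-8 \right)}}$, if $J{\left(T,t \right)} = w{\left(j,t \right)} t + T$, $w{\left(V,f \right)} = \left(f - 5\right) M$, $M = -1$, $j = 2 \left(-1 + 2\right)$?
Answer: $i \sqrt{74} \approx 8.6023 i$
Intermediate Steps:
$j = 2$ ($j = 2 \cdot 1 = 2$)
$w{\left(V,f \right)} = 5 - f$ ($w{\left(V,f \right)} = \left(f - 5\right) \left(-1\right) = \left(-5 + f\right) \left(-1\right) = 5 - f$)
$J{\left(T,t \right)} = T + t \left(5 - t\right)$ ($J{\left(T,t \right)} = \left(5 - t\right) t + T = t \left(5 - t\right) + T = T + t \left(5 - t\right)$)
$\sqrt{14 + J{\left(16,-8 \right)}} = \sqrt{14 + \left(16 - - 8 \left(-5 - 8\right)\right)} = \sqrt{14 + \left(16 - \left(-8\right) \left(-13\right)\right)} = \sqrt{14 + \left(16 - 104\right)} = \sqrt{14 - 88} = \sqrt{-74} = i \sqrt{74}$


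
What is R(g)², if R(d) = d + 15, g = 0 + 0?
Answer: 225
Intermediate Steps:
g = 0
R(d) = 15 + d
R(g)² = (15 + 0)² = 15² = 225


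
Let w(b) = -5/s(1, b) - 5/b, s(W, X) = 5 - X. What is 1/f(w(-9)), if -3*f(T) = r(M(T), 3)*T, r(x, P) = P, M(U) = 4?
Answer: -126/25 ≈ -5.0400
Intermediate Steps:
w(b) = -5/b - 5/(5 - b) (w(b) = -5/(5 - b) - 5/b = -5/b - 5/(5 - b))
f(T) = -T
1/f(w(-9)) = 1/(-25/((-9)*(-5 - 9))) = 1/(-25*(-1)/(9*(-14))) = 1/(-25*(-1)*(-1)/(9*14)) = 1/(-1*25/126) = 1/(-25/126) = -126/25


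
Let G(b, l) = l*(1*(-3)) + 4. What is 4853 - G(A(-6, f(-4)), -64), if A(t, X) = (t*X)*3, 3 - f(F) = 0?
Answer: 4657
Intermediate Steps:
f(F) = 3 (f(F) = 3 - 1*0 = 3 + 0 = 3)
A(t, X) = 3*X*t (A(t, X) = (X*t)*3 = 3*X*t)
G(b, l) = 4 - 3*l (G(b, l) = l*(-3) + 4 = -3*l + 4 = 4 - 3*l)
4853 - G(A(-6, f(-4)), -64) = 4853 - (4 - 3*(-64)) = 4853 - (4 + 192) = 4853 - 1*196 = 4853 - 196 = 4657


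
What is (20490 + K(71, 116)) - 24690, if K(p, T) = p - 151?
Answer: -4280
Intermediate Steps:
K(p, T) = -151 + p
(20490 + K(71, 116)) - 24690 = (20490 + (-151 + 71)) - 24690 = (20490 - 80) - 24690 = 20410 - 24690 = -4280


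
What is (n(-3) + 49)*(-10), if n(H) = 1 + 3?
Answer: -530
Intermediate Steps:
n(H) = 4
(n(-3) + 49)*(-10) = (4 + 49)*(-10) = 53*(-10) = -530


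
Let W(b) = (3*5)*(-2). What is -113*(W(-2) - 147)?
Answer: 20001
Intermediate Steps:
W(b) = -30 (W(b) = 15*(-2) = -30)
-113*(W(-2) - 147) = -113*(-30 - 147) = -113*(-177) = 20001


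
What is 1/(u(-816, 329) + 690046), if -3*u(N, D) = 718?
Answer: 3/2069420 ≈ 1.4497e-6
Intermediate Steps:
u(N, D) = -718/3 (u(N, D) = -⅓*718 = -718/3)
1/(u(-816, 329) + 690046) = 1/(-718/3 + 690046) = 1/(2069420/3) = 3/2069420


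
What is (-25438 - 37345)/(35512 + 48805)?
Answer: -62783/84317 ≈ -0.74461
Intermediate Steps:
(-25438 - 37345)/(35512 + 48805) = -62783/84317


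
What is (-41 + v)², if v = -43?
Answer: 7056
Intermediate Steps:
(-41 + v)² = (-41 - 43)² = (-84)² = 7056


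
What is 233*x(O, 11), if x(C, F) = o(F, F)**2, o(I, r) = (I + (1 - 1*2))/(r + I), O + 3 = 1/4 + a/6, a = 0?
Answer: 5825/121 ≈ 48.141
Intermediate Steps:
O = -11/4 (O = -3 + (1/4 + 0/6) = -3 + (1*(1/4) + 0*(1/6)) = -3 + (1/4 + 0) = -3 + 1/4 = -11/4 ≈ -2.7500)
o(I, r) = (-1 + I)/(I + r) (o(I, r) = (I + (1 - 2))/(I + r) = (I - 1)/(I + r) = (-1 + I)/(I + r))
x(C, F) = (-1 + F)**2/(4*F**2) (x(C, F) = ((-1 + F)/(F + F))**2 = ((-1 + F)/((2*F)))**2 = ((1/(2*F))*(-1 + F))**2 = ((-1 + F)/(2*F))**2 = (-1 + F)**2/(4*F**2))
233*x(O, 11) = 233*((1/4)*(-1 + 11)**2/11**2) = 233*((1/4)*(1/121)*10**2) = 233*((1/4)*(1/121)*100) = 233*(25/121) = 5825/121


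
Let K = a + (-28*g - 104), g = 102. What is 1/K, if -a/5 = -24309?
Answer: 1/118585 ≈ 8.4328e-6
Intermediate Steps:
a = 121545 (a = -5*(-24309) = 121545)
K = 118585 (K = 121545 + (-28*102 - 104) = 121545 + (-2856 - 104) = 121545 - 2960 = 118585)
1/K = 1/118585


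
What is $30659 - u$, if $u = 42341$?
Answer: $-11682$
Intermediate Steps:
$30659 - u = 30659 - 42341 = -11682$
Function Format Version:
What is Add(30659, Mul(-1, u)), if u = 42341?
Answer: -11682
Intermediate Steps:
Add(30659, Mul(-1, u)) = Add(30659, Mul(-1, 42341)) = Add(30659, -42341) = -11682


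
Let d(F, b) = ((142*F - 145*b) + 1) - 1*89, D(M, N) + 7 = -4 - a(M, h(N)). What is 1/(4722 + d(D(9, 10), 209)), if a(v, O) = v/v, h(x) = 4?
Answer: -1/27375 ≈ -3.6530e-5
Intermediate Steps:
a(v, O) = 1
D(M, N) = -12 (D(M, N) = -7 + (-4 - 1*1) = -7 + (-4 - 1) = -7 - 5 = -12)
d(F, b) = -88 - 145*b + 142*F (d(F, b) = ((-145*b + 142*F) + 1) - 89 = (1 - 145*b + 142*F) - 89 = -88 - 145*b + 142*F)
1/(4722 + d(D(9, 10), 209)) = 1/(4722 + (-88 - 145*209 + 142*(-12))) = 1/(4722 + (-88 - 30305 - 1704)) = 1/(4722 - 32097) = 1/(-27375) = -1/27375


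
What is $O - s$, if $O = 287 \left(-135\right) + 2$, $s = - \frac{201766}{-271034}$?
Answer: $- \frac{5250436014}{135517} \approx -38744.0$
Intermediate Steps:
$s = \frac{100883}{135517}$ ($s = \left(-201766\right) \left(- \frac{1}{271034}\right) = \frac{100883}{135517} \approx 0.74443$)
$O = -38743$ ($O = -38745 + 2 = -38743$)
$O - s = -38743 - \frac{100883}{135517} = - \frac{5250436014}{135517}$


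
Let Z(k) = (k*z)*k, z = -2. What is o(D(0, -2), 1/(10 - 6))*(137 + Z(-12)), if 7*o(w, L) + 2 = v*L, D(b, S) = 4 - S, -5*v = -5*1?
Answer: 151/4 ≈ 37.750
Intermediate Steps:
v = 1 (v = -(-1) = -⅕*(-5) = 1)
Z(k) = -2*k² (Z(k) = (k*(-2))*k = (-2*k)*k = -2*k²)
o(w, L) = -2/7 + L/7 (o(w, L) = -2/7 + (1*L)/7 = -2/7 + L/7)
o(D(0, -2), 1/(10 - 6))*(137 + Z(-12)) = (-2/7 + 1/(7*(10 - 6)))*(137 - 2*(-12)²) = (-2/7 + (⅐)/4)*(137 - 2*144) = (-2/7 + (⅐)*(¼))*(137 - 288) = (-2/7 + 1/28)*(-151) = -¼*(-151) = 151/4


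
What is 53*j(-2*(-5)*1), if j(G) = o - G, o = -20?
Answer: -1590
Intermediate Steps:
j(G) = -20 - G
53*j(-2*(-5)*1) = 53*(-20 - (-2*(-5))) = 53*(-20 - 10) = 53*(-30) = -1590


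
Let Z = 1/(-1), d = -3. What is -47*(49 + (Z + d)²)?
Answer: -3055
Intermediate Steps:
Z = -1
-47*(49 + (Z + d)²) = -47*(49 + (-1 - 3)²) = -47*(49 + (-4)²) = -47*(49 + 16) = -47*65 = -3055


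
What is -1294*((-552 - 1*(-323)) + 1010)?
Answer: -1010614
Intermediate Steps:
-1294*((-552 - 1*(-323)) + 1010) = -1294*((-552 + 323) + 1010) = -1294*(-229 + 1010) = -1294*781 = -1010614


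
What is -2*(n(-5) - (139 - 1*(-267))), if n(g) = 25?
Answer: 762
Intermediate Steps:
-2*(n(-5) - (139 - 1*(-267))) = -2*(25 - (139 - 1*(-267))) = -2*(25 - (139 + 267)) = -2*(25 - 1*406) = -2*(25 - 406) = -2*(-381) = 762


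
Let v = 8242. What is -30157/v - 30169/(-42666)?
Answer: -19962032/6762561 ≈ -2.9518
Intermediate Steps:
-30157/v - 30169/(-42666) = -30157/8242 - 30169/(-42666) = -30157*1/8242 - 30169*(-1/42666) = -30157/8242 + 30169/42666 = -19962032/6762561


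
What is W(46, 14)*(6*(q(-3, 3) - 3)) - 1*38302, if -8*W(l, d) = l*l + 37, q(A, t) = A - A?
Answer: -133831/4 ≈ -33458.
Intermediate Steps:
q(A, t) = 0
W(l, d) = -37/8 - l²/8 (W(l, d) = -(l*l + 37)/8 = -(l² + 37)/8 = -(37 + l²)/8 = -37/8 - l²/8)
W(46, 14)*(6*(q(-3, 3) - 3)) - 1*38302 = (-37/8 - ⅛*46²)*(6*(0 - 3)) - 1*38302 = (-37/8 - ⅛*2116)*(6*(-3)) - 38302 = (-37/8 - 529/2)*(-18) - 38302 = -2153/8*(-18) - 38302 = 19377/4 - 38302 = -133831/4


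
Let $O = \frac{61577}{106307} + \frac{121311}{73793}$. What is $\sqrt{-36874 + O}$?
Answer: $\frac{6 i \sqrt{63029755708457169576426}}{7844712451} \approx 192.02 i$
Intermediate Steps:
$O = \frac{17440160038}{7844712451}$ ($O = 61577 \cdot \frac{1}{106307} + 121311 \cdot \frac{1}{73793} = \frac{61577}{106307} + \frac{121311}{73793} = \frac{17440160038}{7844712451} \approx 2.2232$)
$\sqrt{-36874 + O} = \sqrt{-36874 + \frac{17440160038}{7844712451}} = \sqrt{- \frac{289248486758136}{7844712451}} = \frac{6 i \sqrt{63029755708457169576426}}{7844712451}$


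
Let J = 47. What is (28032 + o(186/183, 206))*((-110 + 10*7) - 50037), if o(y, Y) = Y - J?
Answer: -1411720707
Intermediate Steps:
o(y, Y) = -47 + Y (o(y, Y) = Y - 1*47 = Y - 47 = -47 + Y)
(28032 + o(186/183, 206))*((-110 + 10*7) - 50037) = (28032 + (-47 + 206))*((-110 + 10*7) - 50037) = (28032 + 159)*((-110 + 70) - 50037) = 28191*(-40 - 50037) = 28191*(-50077) = -1411720707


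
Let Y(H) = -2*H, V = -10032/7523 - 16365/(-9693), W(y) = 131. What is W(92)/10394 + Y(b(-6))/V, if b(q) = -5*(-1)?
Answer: -2525320324157/89643811762 ≈ -28.171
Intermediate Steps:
b(q) = 5
V = 8624573/24306813 (V = -10032*1/7523 - 16365*(-1/9693) = -10032/7523 + 5455/3231 = 8624573/24306813 ≈ 0.35482)
W(92)/10394 + Y(b(-6))/V = 131/10394 + (-2*5)/(8624573/24306813) = 131*(1/10394) - 10*24306813/8624573 = 131/10394 - 243068130/8624573 = -2525320324157/89643811762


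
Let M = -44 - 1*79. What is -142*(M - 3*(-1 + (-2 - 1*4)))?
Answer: 14484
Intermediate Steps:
M = -123 (M = -44 - 79 = -123)
-142*(M - 3*(-1 + (-2 - 1*4))) = -142*(-123 - 3*(-1 + (-2 - 1*4))) = -142*(-123 - 3*(-1 + (-2 - 4))) = -142*(-123 - 3*(-1 - 6)) = -142*(-123 - 3*(-7)) = -142*(-123 + 21) = -142*(-102) = 14484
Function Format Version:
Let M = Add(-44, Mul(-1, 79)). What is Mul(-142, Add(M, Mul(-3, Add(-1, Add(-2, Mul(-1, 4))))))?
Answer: 14484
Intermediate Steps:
M = -123 (M = Add(-44, -79) = -123)
Mul(-142, Add(M, Mul(-3, Add(-1, Add(-2, Mul(-1, 4)))))) = Mul(-142, Add(-123, Mul(-3, Add(-1, Add(-2, Mul(-1, 4)))))) = Mul(-142, Add(-123, Mul(-3, Add(-1, Add(-2, -4))))) = Mul(-142, Add(-123, Mul(-3, Add(-1, -6)))) = Mul(-142, Add(-123, Mul(-3, -7))) = Mul(-142, Add(-123, 21)) = Mul(-142, -102) = 14484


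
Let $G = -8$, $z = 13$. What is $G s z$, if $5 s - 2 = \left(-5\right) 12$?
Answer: $\frac{6032}{5} \approx 1206.4$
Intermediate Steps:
$s = - \frac{58}{5}$ ($s = \frac{2}{5} + \frac{\left(-5\right) 12}{5} = \frac{2}{5} + \frac{1}{5} \left(-60\right) = \frac{2}{5} - 12 = - \frac{58}{5} \approx -11.6$)
$G s z = \left(-8\right) \left(- \frac{58}{5}\right) 13 = \frac{464}{5} \cdot 13 = \frac{6032}{5}$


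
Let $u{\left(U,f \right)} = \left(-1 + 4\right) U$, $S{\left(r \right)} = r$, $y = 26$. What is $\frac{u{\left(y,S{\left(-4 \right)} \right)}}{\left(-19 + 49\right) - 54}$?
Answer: $- \frac{13}{4} \approx -3.25$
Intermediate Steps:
$u{\left(U,f \right)} = 3 U$
$\frac{u{\left(y,S{\left(-4 \right)} \right)}}{\left(-19 + 49\right) - 54} = \frac{3 \cdot 26}{\left(-19 + 49\right) - 54} = \frac{78}{30 - 54} = \frac{78}{-24} = 78 \left(- \frac{1}{24}\right) = - \frac{13}{4}$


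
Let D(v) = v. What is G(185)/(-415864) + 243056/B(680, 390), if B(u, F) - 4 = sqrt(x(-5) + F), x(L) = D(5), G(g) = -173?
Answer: -404312895969/157612456 + 243056*sqrt(395)/379 ≈ 10181.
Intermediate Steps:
x(L) = 5
B(u, F) = 4 + sqrt(5 + F)
G(185)/(-415864) + 243056/B(680, 390) = -173/(-415864) + 243056/(4 + sqrt(5 + 390)) = -173*(-1/415864) + 243056/(4 + sqrt(395)) = 173/415864 + 243056/(4 + sqrt(395))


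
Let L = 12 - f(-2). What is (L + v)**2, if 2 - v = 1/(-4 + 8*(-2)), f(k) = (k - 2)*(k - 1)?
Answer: 1681/400 ≈ 4.2025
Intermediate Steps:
f(k) = (-1 + k)*(-2 + k) (f(k) = (-2 + k)*(-1 + k) = (-1 + k)*(-2 + k))
L = 0 (L = 12 - (2 + (-2)**2 - 3*(-2)) = 12 - (2 + 4 + 6) = 12 - 1*12 = 12 - 12 = 0)
v = 41/20 (v = 2 - 1/(-4 + 8*(-2)) = 2 - 1/(-4 - 16) = 2 - 1/(-20) = 2 - 1*(-1/20) = 2 + 1/20 = 41/20 ≈ 2.0500)
(L + v)**2 = (0 + 41/20)**2 = (41/20)**2 = 1681/400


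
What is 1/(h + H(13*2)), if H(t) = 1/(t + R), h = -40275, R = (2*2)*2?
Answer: -34/1369349 ≈ -2.4829e-5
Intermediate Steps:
R = 8 (R = 4*2 = 8)
H(t) = 1/(8 + t) (H(t) = 1/(t + 8) = 1/(8 + t))
1/(h + H(13*2)) = 1/(-40275 + 1/(8 + 13*2)) = 1/(-40275 + 1/(8 + 26)) = 1/(-40275 + 1/34) = 1/(-1369349/34) = -34/1369349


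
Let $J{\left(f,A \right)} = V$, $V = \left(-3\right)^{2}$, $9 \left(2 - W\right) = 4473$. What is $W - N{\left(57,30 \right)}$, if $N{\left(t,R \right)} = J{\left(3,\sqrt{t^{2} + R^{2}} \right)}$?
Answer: $-504$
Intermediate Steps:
$W = -495$ ($W = 2 - 497 = -495$)
$V = 9$
$J{\left(f,A \right)} = 9$
$N{\left(t,R \right)} = 9$
$W - N{\left(57,30 \right)} = -495 - 9 = -504$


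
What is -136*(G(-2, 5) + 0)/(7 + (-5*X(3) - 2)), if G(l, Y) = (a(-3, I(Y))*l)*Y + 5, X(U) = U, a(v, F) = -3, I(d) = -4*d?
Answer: 476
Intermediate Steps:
G(l, Y) = 5 - 3*Y*l (G(l, Y) = (-3*l)*Y + 5 = -3*Y*l + 5 = 5 - 3*Y*l)
-136*(G(-2, 5) + 0)/(7 + (-5*X(3) - 2)) = -136*((5 - 3*5*(-2)) + 0)/(7 + (-5*3 - 2)) = -136*((5 + 30) + 0)/(7 + (-15 - 2)) = -136*(35 + 0)/(7 - 17) = -4760/(-10) = -4760*(-1)/10 = -136*(-7/2) = 476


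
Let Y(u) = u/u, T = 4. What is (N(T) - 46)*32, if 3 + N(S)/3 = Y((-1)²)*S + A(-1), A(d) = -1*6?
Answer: -1952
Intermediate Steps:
A(d) = -6
Y(u) = 1
N(S) = -27 + 3*S (N(S) = -9 + 3*(1*S - 6) = -9 + 3*(S - 6) = -9 + 3*(-6 + S) = -9 + (-18 + 3*S) = -27 + 3*S)
(N(T) - 46)*32 = ((-27 + 3*4) - 46)*32 = ((-27 + 12) - 46)*32 = (-15 - 46)*32 = -61*32 = -1952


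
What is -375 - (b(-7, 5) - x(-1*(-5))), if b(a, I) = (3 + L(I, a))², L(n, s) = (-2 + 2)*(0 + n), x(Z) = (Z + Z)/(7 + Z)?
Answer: -2299/6 ≈ -383.17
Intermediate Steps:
x(Z) = 2*Z/(7 + Z) (x(Z) = (2*Z)/(7 + Z) = 2*Z/(7 + Z))
L(n, s) = 0 (L(n, s) = 0*n = 0)
b(a, I) = 9 (b(a, I) = (3 + 0)² = 3² = 9)
-375 - (b(-7, 5) - x(-1*(-5))) = -375 - (9 - 2*(-1*(-5))/(7 - 1*(-5))) = -375 - (9 - 2*5/(7 + 5)) = -375 - (9 - 2*5/12) = -375 - (9 - 1*⅚) = -375 - (9 - ⅚) = -375 - 1*49/6 = -375 - 49/6 = -2299/6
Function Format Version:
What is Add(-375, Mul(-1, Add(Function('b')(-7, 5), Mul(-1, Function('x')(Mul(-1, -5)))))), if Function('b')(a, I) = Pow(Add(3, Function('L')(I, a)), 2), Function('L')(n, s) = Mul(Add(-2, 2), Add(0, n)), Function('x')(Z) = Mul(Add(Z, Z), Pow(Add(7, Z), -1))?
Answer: Rational(-2299, 6) ≈ -383.17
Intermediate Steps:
Function('x')(Z) = Mul(2, Z, Pow(Add(7, Z), -1)) (Function('x')(Z) = Mul(Mul(2, Z), Pow(Add(7, Z), -1)) = Mul(2, Z, Pow(Add(7, Z), -1)))
Function('L')(n, s) = 0 (Function('L')(n, s) = Mul(0, n) = 0)
Function('b')(a, I) = 9 (Function('b')(a, I) = Pow(Add(3, 0), 2) = Pow(3, 2) = 9)
Add(-375, Mul(-1, Add(Function('b')(-7, 5), Mul(-1, Function('x')(Mul(-1, -5)))))) = Add(-375, Mul(-1, Add(9, Mul(-1, Mul(2, Mul(-1, -5), Pow(Add(7, Mul(-1, -5)), -1)))))) = Add(-375, Mul(-1, Add(9, Mul(-1, Mul(2, 5, Pow(Add(7, 5), -1)))))) = Add(-375, Mul(-1, Add(9, Mul(-1, Mul(2, 5, Pow(12, -1)))))) = Add(-375, Mul(-1, Add(9, Mul(-1, Mul(2, 5, Rational(1, 12)))))) = Add(-375, Mul(-1, Add(9, Mul(-1, Rational(5, 6))))) = Add(-375, Mul(-1, Add(9, Rational(-5, 6)))) = Add(-375, Mul(-1, Rational(49, 6))) = Add(-375, Rational(-49, 6)) = Rational(-2299, 6)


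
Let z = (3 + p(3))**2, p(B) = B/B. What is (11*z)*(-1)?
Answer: -176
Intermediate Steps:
p(B) = 1
z = 16 (z = (3 + 1)**2 = 4**2 = 16)
(11*z)*(-1) = (11*16)*(-1) = 176*(-1) = -176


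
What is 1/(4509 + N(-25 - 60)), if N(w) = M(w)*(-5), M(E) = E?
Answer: 1/4934 ≈ 0.00020268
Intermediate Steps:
N(w) = -5*w (N(w) = w*(-5) = -5*w)
1/(4509 + N(-25 - 60)) = 1/(4509 - 5*(-25 - 60)) = 1/(4509 - 5*(-85)) = 1/(4509 + 425) = 1/4934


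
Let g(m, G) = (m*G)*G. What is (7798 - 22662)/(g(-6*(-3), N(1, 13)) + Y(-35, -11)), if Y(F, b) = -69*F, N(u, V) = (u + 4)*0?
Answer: -14864/2415 ≈ -6.1549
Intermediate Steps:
N(u, V) = 0 (N(u, V) = (4 + u)*0 = 0)
g(m, G) = m*G² (g(m, G) = (G*m)*G = m*G²)
(7798 - 22662)/(g(-6*(-3), N(1, 13)) + Y(-35, -11)) = (7798 - 22662)/(-6*(-3)*0² - 69*(-35)) = -14864/(18*0 + 2415) = -14864/(0 + 2415) = -14864/2415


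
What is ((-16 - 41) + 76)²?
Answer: 361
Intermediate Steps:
((-16 - 41) + 76)² = (-57 + 76)² = 19² = 361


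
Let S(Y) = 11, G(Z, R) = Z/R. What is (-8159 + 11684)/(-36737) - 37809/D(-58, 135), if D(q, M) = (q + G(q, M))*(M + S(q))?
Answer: 10791411015/2488711328 ≈ 4.3361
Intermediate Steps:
D(q, M) = (11 + M)*(q + q/M) (D(q, M) = (q + q/M)*(M + 11) = (q + q/M)*(11 + M) = (11 + M)*(q + q/M))
(-8159 + 11684)/(-36737) - 37809/D(-58, 135) = (-8159 + 11684)/(-36737) - 37809*(-135/(58*(11 + 135*(12 + 135)))) = 3525*(-1/36737) - 37809*(-135/(58*(11 + 135*147))) = -3525/36737 - 37809*(-135/(58*(11 + 19845))) = -3525/36737 - 37809/((-58*1/135*19856)) = -3525/36737 - 37809/(-1151648/135) = -3525/36737 - 37809*(-135/1151648) = -3525/36737 + 5104215/1151648 = 10791411015/2488711328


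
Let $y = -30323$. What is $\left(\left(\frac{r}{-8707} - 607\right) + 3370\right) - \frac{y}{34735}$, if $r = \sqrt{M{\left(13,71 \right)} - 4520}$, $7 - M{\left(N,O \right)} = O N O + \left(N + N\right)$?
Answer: $\frac{96003128}{34735} - \frac{2 i \sqrt{17518}}{8707} \approx 2763.9 - 0.030402 i$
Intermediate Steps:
$M{\left(N,O \right)} = 7 - 2 N - N O^{2}$ ($M{\left(N,O \right)} = 7 - \left(O N O + \left(N + N\right)\right) = 7 - \left(N O O + 2 N\right) = 7 - \left(N O^{2} + 2 N\right) = 7 - \left(2 N + N O^{2}\right) = 7 - 2 N - N O^{2}$)
$r = 2 i \sqrt{17518}$ ($r = \sqrt{\left(7 - 26 - 13 \cdot 71^{2}\right) - 4520} = \sqrt{\left(7 - 26 - 13 \cdot 5041\right) - 4520} = \sqrt{\left(7 - 26 - 65533\right) - 4520} = \sqrt{-65552 - 4520} = \sqrt{-70072} = 2 i \sqrt{17518} \approx 264.71 i$)
$\left(\left(\frac{r}{-8707} - 607\right) + 3370\right) - \frac{y}{34735} = \left(\left(\frac{2 i \sqrt{17518}}{-8707} - 607\right) + 3370\right) - - \frac{30323}{34735} = \left(\left(2 i \sqrt{17518} \left(- \frac{1}{8707}\right) - 607\right) + 3370\right) - \left(-30323\right) \frac{1}{34735} = \left(\left(- \frac{2 i \sqrt{17518}}{8707} - 607\right) + 3370\right) - - \frac{30323}{34735} = \left(\left(-607 - \frac{2 i \sqrt{17518}}{8707}\right) + 3370\right) + \frac{30323}{34735} = \left(2763 - \frac{2 i \sqrt{17518}}{8707}\right) + \frac{30323}{34735} = \frac{96003128}{34735} - \frac{2 i \sqrt{17518}}{8707}$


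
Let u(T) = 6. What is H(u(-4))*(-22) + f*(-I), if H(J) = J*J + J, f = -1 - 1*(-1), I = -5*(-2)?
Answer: -924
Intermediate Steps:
I = 10
f = 0 (f = -1 + 1 = 0)
H(J) = J + J² (H(J) = J² + J = J + J²)
H(u(-4))*(-22) + f*(-I) = (6*(1 + 6))*(-22) + 0*(-1*10) = (6*7)*(-22) + 0*(-10) = 42*(-22) + 0 = -924 + 0 = -924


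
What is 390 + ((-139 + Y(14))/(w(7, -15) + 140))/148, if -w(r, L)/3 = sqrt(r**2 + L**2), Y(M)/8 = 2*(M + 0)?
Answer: 247246595/633958 + 255*sqrt(274)/2535832 ≈ 390.01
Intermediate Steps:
Y(M) = 16*M (Y(M) = 8*(2*(M + 0)) = 8*(2*M) = 16*M)
w(r, L) = -3*sqrt(L**2 + r**2) (w(r, L) = -3*sqrt(r**2 + L**2) = -3*sqrt(L**2 + r**2))
390 + ((-139 + Y(14))/(w(7, -15) + 140))/148 = 390 + ((-139 + 16*14)/(-3*sqrt((-15)**2 + 7**2) + 140))/148 = 390 + ((-139 + 224)/(-3*sqrt(225 + 49) + 140))*(1/148) = 390 + (85/(-3*sqrt(274) + 140))*(1/148) = 390 + (85/(140 - 3*sqrt(274)))*(1/148) = 390 + 85/(148*(140 - 3*sqrt(274)))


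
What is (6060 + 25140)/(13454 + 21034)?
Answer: 1300/1437 ≈ 0.90466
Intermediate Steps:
(6060 + 25140)/(13454 + 21034) = 31200/34488 = 31200*(1/34488) = 1300/1437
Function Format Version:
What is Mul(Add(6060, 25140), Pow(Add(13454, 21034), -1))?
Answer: Rational(1300, 1437) ≈ 0.90466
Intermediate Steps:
Mul(Add(6060, 25140), Pow(Add(13454, 21034), -1)) = Mul(31200, Pow(34488, -1)) = Mul(31200, Rational(1, 34488)) = Rational(1300, 1437)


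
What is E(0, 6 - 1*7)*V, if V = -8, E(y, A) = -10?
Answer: 80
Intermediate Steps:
E(0, 6 - 1*7)*V = -10*(-8) = 80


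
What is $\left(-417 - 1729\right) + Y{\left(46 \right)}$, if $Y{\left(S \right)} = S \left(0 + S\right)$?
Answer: $-30$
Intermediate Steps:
$Y{\left(S \right)} = S^{2}$ ($Y{\left(S \right)} = S S = S^{2}$)
$\left(-417 - 1729\right) + Y{\left(46 \right)} = \left(-417 - 1729\right) + 46^{2} = -2146 + 2116 = -30$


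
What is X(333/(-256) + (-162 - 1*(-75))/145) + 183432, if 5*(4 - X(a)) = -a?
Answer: 1173987967/6400 ≈ 1.8344e+5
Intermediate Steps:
X(a) = 4 + a/5 (X(a) = 4 - (-1)*a/5 = 4 + a/5)
X(333/(-256) + (-162 - 1*(-75))/145) + 183432 = (4 + (333/(-256) + (-162 - 1*(-75))/145)/5) + 183432 = (4 + (333*(-1/256) + (-162 + 75)*(1/145))/5) + 183432 = (4 + (-333/256 - 87*1/145)/5) + 183432 = (4 + (-333/256 - ⅗)/5) + 183432 = (4 + (⅕)*(-2433/1280)) + 183432 = (4 - 2433/6400) + 183432 = 23167/6400 + 183432 = 1173987967/6400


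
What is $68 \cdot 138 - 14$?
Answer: $9370$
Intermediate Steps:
$68 \cdot 138 - 14 = 9384 - 14 = 9370$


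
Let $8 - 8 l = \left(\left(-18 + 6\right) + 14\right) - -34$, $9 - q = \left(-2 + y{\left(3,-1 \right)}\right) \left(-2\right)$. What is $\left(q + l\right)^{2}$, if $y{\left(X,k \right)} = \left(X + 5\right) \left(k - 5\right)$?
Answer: $\frac{35721}{4} \approx 8930.3$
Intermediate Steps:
$y{\left(X,k \right)} = \left(-5 + k\right) \left(5 + X\right)$ ($y{\left(X,k \right)} = \left(5 + X\right) \left(-5 + k\right) = \left(-5 + k\right) \left(5 + X\right)$)
$q = -91$ ($q = 9 - \left(-2 + \left(-25 - 15 + 5 \left(-1\right) + 3 \left(-1\right)\right)\right) \left(-2\right) = 9 - \left(-2 - 48\right) \left(-2\right) = 9 - \left(-50\right) \left(-2\right) = 9 - 100 = -91$)
$l = - \frac{7}{2}$ ($l = 1 - \frac{\left(\left(-18 + 6\right) + 14\right) - -34}{8} = 1 - \frac{\left(-12 + 14\right) + 34}{8} = 1 - \frac{2 + 34}{8} = 1 - \frac{9}{2} = - \frac{7}{2} \approx -3.5$)
$\left(q + l\right)^{2} = \left(-91 - \frac{7}{2}\right)^{2} = \left(- \frac{189}{2}\right)^{2} = \frac{35721}{4}$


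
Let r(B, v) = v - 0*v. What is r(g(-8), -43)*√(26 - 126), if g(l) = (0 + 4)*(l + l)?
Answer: -430*I ≈ -430.0*I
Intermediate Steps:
g(l) = 8*l (g(l) = 4*(2*l) = 8*l)
r(B, v) = v (r(B, v) = v - 1*0 = v + 0 = v)
r(g(-8), -43)*√(26 - 126) = -43*√(26 - 126) = -430*I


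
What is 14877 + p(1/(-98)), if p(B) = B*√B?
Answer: 14877 - I*√2/1372 ≈ 14877.0 - 0.0010308*I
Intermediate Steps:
p(B) = B^(3/2)
14877 + p(1/(-98)) = 14877 + (1/(-98))^(3/2) = 14877 + (-1/98)^(3/2) = 14877 - I*√2/1372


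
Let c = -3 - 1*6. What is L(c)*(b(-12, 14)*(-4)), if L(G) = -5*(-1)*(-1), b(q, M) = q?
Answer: -240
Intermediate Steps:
c = -9 (c = -3 - 6 = -9)
L(G) = -5 (L(G) = 5*(-1) = -5)
L(c)*(b(-12, 14)*(-4)) = -(-60)*(-4) = -5*48 = -240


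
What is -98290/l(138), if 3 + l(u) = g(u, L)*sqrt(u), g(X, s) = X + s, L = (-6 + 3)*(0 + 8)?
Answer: -98290/597813 - 3735020*sqrt(138)/597813 ≈ -73.560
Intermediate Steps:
L = -24 (L = -3*8 = -24)
l(u) = -3 + sqrt(u)*(-24 + u) (l(u) = -3 + (u - 24)*sqrt(u) = -3 + (-24 + u)*sqrt(u) = -3 + sqrt(u)*(-24 + u))
-98290/l(138) = -98290/(-3 + sqrt(138)*(-24 + 138)) = -98290/(-3 + sqrt(138)*114) = -98290/(-3 + 114*sqrt(138))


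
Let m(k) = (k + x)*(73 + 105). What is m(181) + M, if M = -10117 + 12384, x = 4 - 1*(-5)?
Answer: 36087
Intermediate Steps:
x = 9 (x = 4 + 5 = 9)
M = 2267
m(k) = 1602 + 178*k (m(k) = (k + 9)*(73 + 105) = (9 + k)*178 = 1602 + 178*k)
m(181) + M = (1602 + 178*181) + 2267 = (1602 + 32218) + 2267 = 33820 + 2267 = 36087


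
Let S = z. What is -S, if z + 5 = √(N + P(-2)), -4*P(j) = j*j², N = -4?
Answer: 5 - I*√2 ≈ 5.0 - 1.4142*I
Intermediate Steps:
P(j) = -j³/4 (P(j) = -j*j²/4 = -j³/4)
z = -5 + I*√2 (z = -5 + √(-4 - ¼*(-2)³) = -5 + √(-4 - ¼*(-8)) = -5 + √(-4 + 2) = -5 + √(-2) = -5 + I*√2 ≈ -5.0 + 1.4142*I)
S = -5 + I*√2 ≈ -5.0 + 1.4142*I
-S = -(-5 + I*√2) = 5 - I*√2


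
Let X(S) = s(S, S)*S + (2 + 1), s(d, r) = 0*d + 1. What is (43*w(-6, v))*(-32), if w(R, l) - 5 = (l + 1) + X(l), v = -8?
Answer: 9632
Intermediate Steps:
s(d, r) = 1 (s(d, r) = 0 + 1 = 1)
X(S) = 3 + S (X(S) = 1*S + (2 + 1) = S + 3 = 3 + S)
w(R, l) = 9 + 2*l (w(R, l) = 5 + ((l + 1) + (3 + l)) = 5 + ((1 + l) + (3 + l)) = 5 + (4 + 2*l) = 9 + 2*l)
(43*w(-6, v))*(-32) = (43*(9 + 2*(-8)))*(-32) = (43*(9 - 16))*(-32) = (43*(-7))*(-32) = -301*(-32) = 9632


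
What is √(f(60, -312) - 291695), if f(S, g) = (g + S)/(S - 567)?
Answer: I*√49296371/13 ≈ 540.09*I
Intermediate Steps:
f(S, g) = (S + g)/(-567 + S)
√(f(60, -312) - 291695) = √((60 - 312)/(-567 + 60) - 291695) = √(-252/(-507) - 291695) = √(-1/507*(-252) - 291695) = √(84/169 - 291695) = √(-49296371/169) = I*√49296371/13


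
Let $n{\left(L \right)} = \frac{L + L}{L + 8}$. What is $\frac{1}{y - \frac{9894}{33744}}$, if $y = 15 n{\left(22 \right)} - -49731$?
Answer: $\frac{5624}{279809223} \approx 2.0099 \cdot 10^{-5}$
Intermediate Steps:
$n{\left(L \right)} = \frac{2 L}{8 + L}$
$y = 49753$ ($y = 15 \cdot 2 \cdot 22 \frac{1}{8 + 22} - -49731 = 15 \cdot 2 \cdot 22 \cdot \frac{1}{30} + 49731 = 15 \cdot \frac{22}{15} + 49731 = 22 + 49731 = 49753$)
$\frac{1}{y - \frac{9894}{33744}} = \frac{1}{49753 - \frac{9894}{33744}} = \frac{1}{49753 - \frac{1649}{5624}} = \frac{1}{\frac{279809223}{5624}} = \frac{5624}{279809223}$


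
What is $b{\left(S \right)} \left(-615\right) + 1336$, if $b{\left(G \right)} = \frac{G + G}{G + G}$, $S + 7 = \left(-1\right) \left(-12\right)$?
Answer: $721$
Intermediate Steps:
$S = 5$ ($S = -7 - -12 = -7 + 12 = 5$)
$b{\left(G \right)} = 1$ ($b{\left(G \right)} = \frac{2 G}{2 G} = 2 G \frac{1}{2 G} = 1$)
$b{\left(S \right)} \left(-615\right) + 1336 = 1 \left(-615\right) + 1336 = -615 + 1336 = 721$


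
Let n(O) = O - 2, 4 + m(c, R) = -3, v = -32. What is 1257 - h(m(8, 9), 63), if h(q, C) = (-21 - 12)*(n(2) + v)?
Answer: 201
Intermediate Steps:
m(c, R) = -7 (m(c, R) = -4 - 3 = -7)
n(O) = -2 + O
h(q, C) = 1056 (h(q, C) = (-21 - 12)*((-2 + 2) - 32) = -33*(0 - 32) = -33*(-32) = 1056)
1257 - h(m(8, 9), 63) = 1257 - 1*1056 = 1257 - 1056 = 201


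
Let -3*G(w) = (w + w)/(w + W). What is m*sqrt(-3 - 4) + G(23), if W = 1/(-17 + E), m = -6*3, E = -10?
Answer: -207/310 - 18*I*sqrt(7) ≈ -0.66774 - 47.624*I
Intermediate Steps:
m = -18
W = -1/27 (W = 1/(-17 - 10) = 1/(-27) = -1/27 ≈ -0.037037)
G(w) = -2*w/(3*(-1/27 + w)) (G(w) = -(w + w)/(3*(w - 1/27)) = -2*w/(3*(-1/27 + w)))
m*sqrt(-3 - 4) + G(23) = -18*sqrt(-3 - 4) - 18*23/(-1 + 27*23) = -18*I*sqrt(7) - 18*23/(-1 + 621) = -18*I*sqrt(7) - 18*23/620 = -18*I*sqrt(7) - 18*23*1/620 = -18*I*sqrt(7) - 207/310 = -207/310 - 18*I*sqrt(7)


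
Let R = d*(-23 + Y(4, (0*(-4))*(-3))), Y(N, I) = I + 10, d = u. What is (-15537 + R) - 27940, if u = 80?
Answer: -44517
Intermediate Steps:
d = 80
Y(N, I) = 10 + I
R = -1040 (R = 80*(-23 + (10 + (0*(-4))*(-3))) = 80*(-23 + (10 + 0*(-3))) = 80*(-23 + (10 + 0)) = 80*(-23 + 10) = 80*(-13) = -1040)
(-15537 + R) - 27940 = (-15537 - 1040) - 27940 = -16577 - 27940 = -44517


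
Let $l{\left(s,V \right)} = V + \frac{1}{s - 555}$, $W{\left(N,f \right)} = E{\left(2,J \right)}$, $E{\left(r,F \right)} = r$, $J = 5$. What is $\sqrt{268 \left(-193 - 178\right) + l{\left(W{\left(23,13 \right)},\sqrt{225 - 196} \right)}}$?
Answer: $\frac{\sqrt{-30405977805 + 305809 \sqrt{29}}}{553} \approx 315.31 i$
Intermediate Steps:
$W{\left(N,f \right)} = 2$
$l{\left(s,V \right)} = V + \frac{1}{-555 + s}$
$\sqrt{268 \left(-193 - 178\right) + l{\left(W{\left(23,13 \right)},\sqrt{225 - 196} \right)}} = \sqrt{268 \left(-193 - 178\right) + \frac{1 - 555 \sqrt{225 - 196} + \sqrt{225 - 196} \cdot 2}{-555 + 2}} = \sqrt{268 \left(-371\right) + \frac{1 - 555 \sqrt{29} + \sqrt{29} \cdot 2}{-553}} = \sqrt{-99428 - \frac{1 - 555 \sqrt{29} + 2 \sqrt{29}}{553}} = \sqrt{-99428 - \frac{1 - 553 \sqrt{29}}{553}} = \sqrt{-99428 - \left(\frac{1}{553} - \sqrt{29}\right)} = \sqrt{- \frac{54983685}{553} + \sqrt{29}}$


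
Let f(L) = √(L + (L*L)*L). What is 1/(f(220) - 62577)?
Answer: -62577/3905232709 - 2*√2662055/3905232709 ≈ -1.6859e-5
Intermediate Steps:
f(L) = √(L + L³) (f(L) = √(L + L²*L) = √(L + L³))
1/(f(220) - 62577) = 1/(√(220 + 220³) - 62577) = 1/(√(220 + 10648000) - 62577) = 1/(√10648220 - 62577) = 1/(2*√2662055 - 62577) = 1/(-62577 + 2*√2662055)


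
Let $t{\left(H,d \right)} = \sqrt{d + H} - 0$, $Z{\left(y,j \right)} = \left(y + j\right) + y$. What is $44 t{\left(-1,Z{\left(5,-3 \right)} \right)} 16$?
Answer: $704 \sqrt{6} \approx 1724.4$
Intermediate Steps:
$Z{\left(y,j \right)} = j + 2 y$ ($Z{\left(y,j \right)} = \left(j + y\right) + y = j + 2 y$)
$t{\left(H,d \right)} = \sqrt{H + d}$ ($t{\left(H,d \right)} = \sqrt{H + d} + 0 = \sqrt{H + d}$)
$44 t{\left(-1,Z{\left(5,-3 \right)} \right)} 16 = 44 \sqrt{-1 + \left(-3 + 2 \cdot 5\right)} 16 = 44 \sqrt{-1 + \left(-3 + 10\right)} 16 = 44 \sqrt{-1 + 7} \cdot 16 = 44 \sqrt{6} \cdot 16 = 704 \sqrt{6}$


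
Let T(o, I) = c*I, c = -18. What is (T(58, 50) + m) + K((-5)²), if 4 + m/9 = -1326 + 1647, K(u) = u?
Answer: 1978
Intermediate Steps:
m = 2853 (m = -36 + 9*(-1326 + 1647) = -36 + 9*321 = -36 + 2889 = 2853)
T(o, I) = -18*I
(T(58, 50) + m) + K((-5)²) = (-18*50 + 2853) + (-5)² = (-900 + 2853) + 25 = 1953 + 25 = 1978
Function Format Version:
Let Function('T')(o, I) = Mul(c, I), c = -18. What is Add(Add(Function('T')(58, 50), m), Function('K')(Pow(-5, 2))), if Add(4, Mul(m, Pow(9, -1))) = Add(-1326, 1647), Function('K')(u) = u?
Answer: 1978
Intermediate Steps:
m = 2853 (m = Add(-36, Mul(9, Add(-1326, 1647))) = Add(-36, Mul(9, 321)) = Add(-36, 2889) = 2853)
Function('T')(o, I) = Mul(-18, I)
Add(Add(Function('T')(58, 50), m), Function('K')(Pow(-5, 2))) = Add(Add(Mul(-18, 50), 2853), Pow(-5, 2)) = Add(Add(-900, 2853), 25) = Add(1953, 25) = 1978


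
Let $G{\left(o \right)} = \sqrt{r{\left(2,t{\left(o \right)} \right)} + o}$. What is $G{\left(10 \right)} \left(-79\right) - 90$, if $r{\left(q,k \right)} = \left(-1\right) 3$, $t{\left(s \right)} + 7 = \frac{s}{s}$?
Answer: $-90 - 79 \sqrt{7} \approx -299.01$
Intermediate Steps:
$t{\left(s \right)} = -6$ ($t{\left(s \right)} = -7 + \frac{s}{s} = -7 + 1 = -6$)
$r{\left(q,k \right)} = -3$
$G{\left(o \right)} = \sqrt{-3 + o}$
$G{\left(10 \right)} \left(-79\right) - 90 = \sqrt{-3 + 10} \left(-79\right) - 90 = \sqrt{7} \left(-79\right) - 90 = - 79 \sqrt{7} - 90 = -90 - 79 \sqrt{7}$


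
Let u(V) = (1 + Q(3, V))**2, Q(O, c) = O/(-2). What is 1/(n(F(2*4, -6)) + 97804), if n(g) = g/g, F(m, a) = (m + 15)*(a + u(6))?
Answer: 1/97805 ≈ 1.0224e-5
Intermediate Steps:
Q(O, c) = -O/2 (Q(O, c) = O*(-1/2) = -O/2)
u(V) = 1/4 (u(V) = (1 - 1/2*3)**2 = (1 - 3/2)**2 = (-1/2)**2 = 1/4)
F(m, a) = (15 + m)*(1/4 + a) (F(m, a) = (m + 15)*(a + 1/4) = (15 + m)*(1/4 + a))
n(g) = 1
1/(n(F(2*4, -6)) + 97804) = 1/(1 + 97804) = 1/97805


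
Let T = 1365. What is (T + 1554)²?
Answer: 8520561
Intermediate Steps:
(T + 1554)² = (1365 + 1554)² = 2919² = 8520561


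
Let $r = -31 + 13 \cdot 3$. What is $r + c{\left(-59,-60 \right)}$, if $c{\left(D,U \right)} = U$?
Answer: $-52$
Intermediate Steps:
$r = 8$ ($r = -31 + 39 = 8$)
$r + c{\left(-59,-60 \right)} = 8 - 60 = -52$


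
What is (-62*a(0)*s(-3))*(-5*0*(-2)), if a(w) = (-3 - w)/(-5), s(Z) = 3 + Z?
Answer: 0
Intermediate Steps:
a(w) = 3/5 + w/5 (a(w) = (-3 - w)*(-1/5) = 3/5 + w/5)
(-62*a(0)*s(-3))*(-5*0*(-2)) = (-62*(3/5 + (1/5)*0)*(3 - 3))*(-5*0*(-2)) = (-62*(3/5 + 0)*0)*(0*(-2)) = -186*0/5*0 = -62*0*0 = 0*0 = 0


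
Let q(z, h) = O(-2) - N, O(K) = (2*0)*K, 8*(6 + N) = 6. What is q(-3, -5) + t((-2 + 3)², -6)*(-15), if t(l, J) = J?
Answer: 381/4 ≈ 95.250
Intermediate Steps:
N = -21/4 (N = -6 + (⅛)*6 = -6 + ¾ = -21/4 ≈ -5.2500)
O(K) = 0 (O(K) = 0*K = 0)
q(z, h) = 21/4 (q(z, h) = 0 - 1*(-21/4) = 0 + 21/4 = 21/4)
q(-3, -5) + t((-2 + 3)², -6)*(-15) = 21/4 - 6*(-15) = 21/4 + 90 = 381/4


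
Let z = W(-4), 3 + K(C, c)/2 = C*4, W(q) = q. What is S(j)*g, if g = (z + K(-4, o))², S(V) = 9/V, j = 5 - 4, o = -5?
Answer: 15876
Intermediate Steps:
K(C, c) = -6 + 8*C (K(C, c) = -6 + 2*(C*4) = -6 + 2*(4*C) = -6 + 8*C)
z = -4
j = 1
g = 1764 (g = (-4 + (-6 + 8*(-4)))² = (-4 + (-6 - 32))² = (-4 - 38)² = (-42)² = 1764)
S(j)*g = (9/1)*1764 = (9*1)*1764 = 9*1764 = 15876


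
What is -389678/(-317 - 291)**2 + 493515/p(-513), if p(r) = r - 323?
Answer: -109306519/184832 ≈ -591.38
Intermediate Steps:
p(r) = -323 + r
-389678/(-317 - 291)**2 + 493515/p(-513) = -389678/(-317 - 291)**2 + 493515/(-323 - 513) = -389678/((-608)**2) + 493515/(-836) = -389678/369664 + 493515*(-1/836) = -389678*1/369664 - 44865/76 = -194839/184832 - 44865/76 = -109306519/184832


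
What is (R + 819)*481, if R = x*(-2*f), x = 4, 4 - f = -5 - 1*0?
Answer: 359307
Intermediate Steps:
f = 9 (f = 4 - (-5 - 1*0) = 4 - (-5 + 0) = 4 - 1*(-5) = 4 + 5 = 9)
R = -72 (R = 4*(-2*9) = 4*(-18) = -72)
(R + 819)*481 = (-72 + 819)*481 = 747*481 = 359307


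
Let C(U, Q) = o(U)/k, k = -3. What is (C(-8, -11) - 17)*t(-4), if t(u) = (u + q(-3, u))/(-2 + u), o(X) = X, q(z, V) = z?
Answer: -301/18 ≈ -16.722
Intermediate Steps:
t(u) = (-3 + u)/(-2 + u) (t(u) = (u - 3)/(-2 + u) = (-3 + u)/(-2 + u))
C(U, Q) = -U/3 (C(U, Q) = U/(-3) = U*(-⅓) = -U/3)
(C(-8, -11) - 17)*t(-4) = (-⅓*(-8) - 17)*((-3 - 4)/(-2 - 4)) = (8/3 - 17)*(-7/(-6)) = -(-43)*(-7)/18 = -43/3*7/6 = -301/18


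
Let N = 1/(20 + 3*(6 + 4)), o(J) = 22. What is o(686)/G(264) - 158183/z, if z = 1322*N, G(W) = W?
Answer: -47454239/7932 ≈ -5982.6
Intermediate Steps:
N = 1/50 (N = 1/(20 + 3*10) = 1/(20 + 30) = 1/50 ≈ 0.020000)
z = 661/25 (z = 1322*(1/50) = 661/25 ≈ 26.440)
o(686)/G(264) - 158183/z = 22/264 - 158183/661/25 = 22*(1/264) - 158183*25/661 = 1/12 - 3954575/661 = -47454239/7932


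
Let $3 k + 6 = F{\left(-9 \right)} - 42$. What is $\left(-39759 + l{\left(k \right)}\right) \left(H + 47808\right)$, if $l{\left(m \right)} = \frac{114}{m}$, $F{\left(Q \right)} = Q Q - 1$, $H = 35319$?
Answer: $- \frac{52866527571}{16} \approx -3.3042 \cdot 10^{9}$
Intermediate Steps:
$F{\left(Q \right)} = -1 + Q^{2}$ ($F{\left(Q \right)} = Q^{2} - 1 = -1 + Q^{2}$)
$k = \frac{32}{3}$ ($k = -2 + \frac{\left(-1 + \left(-9\right)^{2}\right) - 42}{3} = -2 + \frac{\left(-1 + 81\right) - 42}{3} = -2 + \frac{80 - 42}{3} = -2 + \frac{1}{3} \cdot 38 = -2 + \frac{38}{3} = \frac{32}{3} \approx 10.667$)
$\left(-39759 + l{\left(k \right)}\right) \left(H + 47808\right) = \left(-39759 + \frac{114}{\frac{32}{3}}\right) \left(35319 + 47808\right) = \left(-39759 + 114 \cdot \frac{3}{32}\right) 83127 = \left(-39759 + \frac{171}{16}\right) 83127 = \left(- \frac{635973}{16}\right) 83127 = - \frac{52866527571}{16}$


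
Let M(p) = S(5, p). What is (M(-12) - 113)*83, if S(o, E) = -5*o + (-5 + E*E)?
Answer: 83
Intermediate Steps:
S(o, E) = -5 + E² - 5*o (S(o, E) = -5*o + (-5 + E²) = -5 + E² - 5*o)
M(p) = -30 + p² (M(p) = -5 + p² - 5*5 = -5 + p² - 25 = -30 + p²)
(M(-12) - 113)*83 = ((-30 + (-12)²) - 113)*83 = ((-30 + 144) - 113)*83 = (114 - 113)*83 = 1*83 = 83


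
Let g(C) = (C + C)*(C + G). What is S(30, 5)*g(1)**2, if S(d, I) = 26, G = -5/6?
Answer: 26/9 ≈ 2.8889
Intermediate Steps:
G = -5/6 (G = -5*1/6 = -5/6 ≈ -0.83333)
g(C) = 2*C*(-5/6 + C) (g(C) = (C + C)*(C - 5/6) = (2*C)*(-5/6 + C) = 2*C*(-5/6 + C))
S(30, 5)*g(1)**2 = 26*((1/3)*1*(-5 + 6*1))**2 = 26*((1/3)*1*(-5 + 6))**2 = 26*((1/3)*1*1)**2 = 26*(1/3)**2 = 26*(1/9) = 26/9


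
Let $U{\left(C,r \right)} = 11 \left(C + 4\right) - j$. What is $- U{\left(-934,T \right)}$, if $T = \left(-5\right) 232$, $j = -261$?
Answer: $9969$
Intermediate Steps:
$T = -1160$
$U{\left(C,r \right)} = 305 + 11 C$ ($U{\left(C,r \right)} = 11 \left(C + 4\right) - -261 = 11 \left(4 + C\right) + 261 = \left(44 + 11 C\right) + 261 = 305 + 11 C$)
$- U{\left(-934,T \right)} = - (305 + 11 \left(-934\right)) = - (305 - 10274) = \left(-1\right) \left(-9969\right) = 9969$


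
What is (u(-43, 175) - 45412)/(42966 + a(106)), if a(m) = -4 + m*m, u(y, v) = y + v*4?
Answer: -44755/54198 ≈ -0.82577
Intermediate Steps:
u(y, v) = y + 4*v
a(m) = -4 + m²
(u(-43, 175) - 45412)/(42966 + a(106)) = ((-43 + 4*175) - 45412)/(42966 + (-4 + 106²)) = ((-43 + 700) - 45412)/(42966 + (-4 + 11236)) = (657 - 45412)/(42966 + 11232) = -44755/54198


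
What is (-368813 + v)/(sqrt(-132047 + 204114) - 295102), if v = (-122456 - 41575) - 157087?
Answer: 67866672654/29028372779 + 229977*sqrt(72067)/29028372779 ≈ 2.3401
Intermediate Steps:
v = -321118 (v = -164031 - 157087 = -321118)
(-368813 + v)/(sqrt(-132047 + 204114) - 295102) = (-368813 - 321118)/(sqrt(-132047 + 204114) - 295102) = -689931/(sqrt(72067) - 295102) = -689931/(-295102 + sqrt(72067))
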